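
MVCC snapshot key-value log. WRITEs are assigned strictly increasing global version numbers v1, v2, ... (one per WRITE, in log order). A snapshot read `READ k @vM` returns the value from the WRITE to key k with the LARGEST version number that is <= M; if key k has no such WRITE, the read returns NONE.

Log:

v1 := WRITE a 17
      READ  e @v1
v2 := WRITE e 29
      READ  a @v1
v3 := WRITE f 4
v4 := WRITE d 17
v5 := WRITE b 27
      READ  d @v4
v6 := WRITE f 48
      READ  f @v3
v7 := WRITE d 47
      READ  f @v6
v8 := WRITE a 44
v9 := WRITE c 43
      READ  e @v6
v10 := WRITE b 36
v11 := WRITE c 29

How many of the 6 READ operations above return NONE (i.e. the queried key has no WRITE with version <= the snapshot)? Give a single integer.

Answer: 1

Derivation:
v1: WRITE a=17  (a history now [(1, 17)])
READ e @v1: history=[] -> no version <= 1 -> NONE
v2: WRITE e=29  (e history now [(2, 29)])
READ a @v1: history=[(1, 17)] -> pick v1 -> 17
v3: WRITE f=4  (f history now [(3, 4)])
v4: WRITE d=17  (d history now [(4, 17)])
v5: WRITE b=27  (b history now [(5, 27)])
READ d @v4: history=[(4, 17)] -> pick v4 -> 17
v6: WRITE f=48  (f history now [(3, 4), (6, 48)])
READ f @v3: history=[(3, 4), (6, 48)] -> pick v3 -> 4
v7: WRITE d=47  (d history now [(4, 17), (7, 47)])
READ f @v6: history=[(3, 4), (6, 48)] -> pick v6 -> 48
v8: WRITE a=44  (a history now [(1, 17), (8, 44)])
v9: WRITE c=43  (c history now [(9, 43)])
READ e @v6: history=[(2, 29)] -> pick v2 -> 29
v10: WRITE b=36  (b history now [(5, 27), (10, 36)])
v11: WRITE c=29  (c history now [(9, 43), (11, 29)])
Read results in order: ['NONE', '17', '17', '4', '48', '29']
NONE count = 1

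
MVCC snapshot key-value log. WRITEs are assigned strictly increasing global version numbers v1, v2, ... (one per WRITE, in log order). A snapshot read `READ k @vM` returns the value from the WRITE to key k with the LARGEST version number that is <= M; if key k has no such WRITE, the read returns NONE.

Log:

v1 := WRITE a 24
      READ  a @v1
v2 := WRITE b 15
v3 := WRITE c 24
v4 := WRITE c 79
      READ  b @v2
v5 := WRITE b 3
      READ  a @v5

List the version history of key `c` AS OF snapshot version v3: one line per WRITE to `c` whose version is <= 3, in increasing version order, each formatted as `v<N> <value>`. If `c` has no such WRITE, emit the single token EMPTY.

Answer: v3 24

Derivation:
Scan writes for key=c with version <= 3:
  v1 WRITE a 24 -> skip
  v2 WRITE b 15 -> skip
  v3 WRITE c 24 -> keep
  v4 WRITE c 79 -> drop (> snap)
  v5 WRITE b 3 -> skip
Collected: [(3, 24)]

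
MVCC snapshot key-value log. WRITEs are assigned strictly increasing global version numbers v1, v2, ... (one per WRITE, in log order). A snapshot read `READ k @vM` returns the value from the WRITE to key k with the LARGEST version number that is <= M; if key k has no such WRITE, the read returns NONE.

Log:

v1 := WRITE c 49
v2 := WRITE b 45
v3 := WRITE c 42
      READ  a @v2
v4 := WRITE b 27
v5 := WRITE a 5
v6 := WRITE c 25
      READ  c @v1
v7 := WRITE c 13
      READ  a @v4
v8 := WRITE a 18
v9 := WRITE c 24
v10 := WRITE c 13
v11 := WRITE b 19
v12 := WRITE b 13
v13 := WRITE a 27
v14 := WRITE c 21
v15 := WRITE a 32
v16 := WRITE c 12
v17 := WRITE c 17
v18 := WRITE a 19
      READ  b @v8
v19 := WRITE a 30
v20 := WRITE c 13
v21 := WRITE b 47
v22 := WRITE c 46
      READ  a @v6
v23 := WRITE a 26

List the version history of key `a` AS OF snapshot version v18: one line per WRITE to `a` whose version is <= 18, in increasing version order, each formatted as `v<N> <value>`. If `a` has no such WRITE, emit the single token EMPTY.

Scan writes for key=a with version <= 18:
  v1 WRITE c 49 -> skip
  v2 WRITE b 45 -> skip
  v3 WRITE c 42 -> skip
  v4 WRITE b 27 -> skip
  v5 WRITE a 5 -> keep
  v6 WRITE c 25 -> skip
  v7 WRITE c 13 -> skip
  v8 WRITE a 18 -> keep
  v9 WRITE c 24 -> skip
  v10 WRITE c 13 -> skip
  v11 WRITE b 19 -> skip
  v12 WRITE b 13 -> skip
  v13 WRITE a 27 -> keep
  v14 WRITE c 21 -> skip
  v15 WRITE a 32 -> keep
  v16 WRITE c 12 -> skip
  v17 WRITE c 17 -> skip
  v18 WRITE a 19 -> keep
  v19 WRITE a 30 -> drop (> snap)
  v20 WRITE c 13 -> skip
  v21 WRITE b 47 -> skip
  v22 WRITE c 46 -> skip
  v23 WRITE a 26 -> drop (> snap)
Collected: [(5, 5), (8, 18), (13, 27), (15, 32), (18, 19)]

Answer: v5 5
v8 18
v13 27
v15 32
v18 19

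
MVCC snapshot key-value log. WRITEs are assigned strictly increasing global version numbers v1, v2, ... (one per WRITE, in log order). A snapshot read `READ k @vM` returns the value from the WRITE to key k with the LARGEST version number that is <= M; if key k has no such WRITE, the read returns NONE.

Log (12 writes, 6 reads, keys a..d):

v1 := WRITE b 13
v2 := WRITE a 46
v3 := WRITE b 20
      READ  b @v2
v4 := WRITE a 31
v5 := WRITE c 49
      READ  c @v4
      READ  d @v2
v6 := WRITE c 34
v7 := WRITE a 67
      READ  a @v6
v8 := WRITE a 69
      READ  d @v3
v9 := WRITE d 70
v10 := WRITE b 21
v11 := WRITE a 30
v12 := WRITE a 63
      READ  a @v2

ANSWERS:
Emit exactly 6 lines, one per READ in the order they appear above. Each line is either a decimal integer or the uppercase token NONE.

Answer: 13
NONE
NONE
31
NONE
46

Derivation:
v1: WRITE b=13  (b history now [(1, 13)])
v2: WRITE a=46  (a history now [(2, 46)])
v3: WRITE b=20  (b history now [(1, 13), (3, 20)])
READ b @v2: history=[(1, 13), (3, 20)] -> pick v1 -> 13
v4: WRITE a=31  (a history now [(2, 46), (4, 31)])
v5: WRITE c=49  (c history now [(5, 49)])
READ c @v4: history=[(5, 49)] -> no version <= 4 -> NONE
READ d @v2: history=[] -> no version <= 2 -> NONE
v6: WRITE c=34  (c history now [(5, 49), (6, 34)])
v7: WRITE a=67  (a history now [(2, 46), (4, 31), (7, 67)])
READ a @v6: history=[(2, 46), (4, 31), (7, 67)] -> pick v4 -> 31
v8: WRITE a=69  (a history now [(2, 46), (4, 31), (7, 67), (8, 69)])
READ d @v3: history=[] -> no version <= 3 -> NONE
v9: WRITE d=70  (d history now [(9, 70)])
v10: WRITE b=21  (b history now [(1, 13), (3, 20), (10, 21)])
v11: WRITE a=30  (a history now [(2, 46), (4, 31), (7, 67), (8, 69), (11, 30)])
v12: WRITE a=63  (a history now [(2, 46), (4, 31), (7, 67), (8, 69), (11, 30), (12, 63)])
READ a @v2: history=[(2, 46), (4, 31), (7, 67), (8, 69), (11, 30), (12, 63)] -> pick v2 -> 46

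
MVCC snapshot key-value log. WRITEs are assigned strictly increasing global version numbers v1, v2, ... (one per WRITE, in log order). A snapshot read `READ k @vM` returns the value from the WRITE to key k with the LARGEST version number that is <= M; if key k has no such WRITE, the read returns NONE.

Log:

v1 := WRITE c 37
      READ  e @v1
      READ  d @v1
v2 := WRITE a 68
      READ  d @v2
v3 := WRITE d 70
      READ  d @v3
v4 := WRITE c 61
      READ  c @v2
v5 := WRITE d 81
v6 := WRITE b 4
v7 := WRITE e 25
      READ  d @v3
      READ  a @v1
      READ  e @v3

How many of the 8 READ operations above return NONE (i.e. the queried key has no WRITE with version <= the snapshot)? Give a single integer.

v1: WRITE c=37  (c history now [(1, 37)])
READ e @v1: history=[] -> no version <= 1 -> NONE
READ d @v1: history=[] -> no version <= 1 -> NONE
v2: WRITE a=68  (a history now [(2, 68)])
READ d @v2: history=[] -> no version <= 2 -> NONE
v3: WRITE d=70  (d history now [(3, 70)])
READ d @v3: history=[(3, 70)] -> pick v3 -> 70
v4: WRITE c=61  (c history now [(1, 37), (4, 61)])
READ c @v2: history=[(1, 37), (4, 61)] -> pick v1 -> 37
v5: WRITE d=81  (d history now [(3, 70), (5, 81)])
v6: WRITE b=4  (b history now [(6, 4)])
v7: WRITE e=25  (e history now [(7, 25)])
READ d @v3: history=[(3, 70), (5, 81)] -> pick v3 -> 70
READ a @v1: history=[(2, 68)] -> no version <= 1 -> NONE
READ e @v3: history=[(7, 25)] -> no version <= 3 -> NONE
Read results in order: ['NONE', 'NONE', 'NONE', '70', '37', '70', 'NONE', 'NONE']
NONE count = 5

Answer: 5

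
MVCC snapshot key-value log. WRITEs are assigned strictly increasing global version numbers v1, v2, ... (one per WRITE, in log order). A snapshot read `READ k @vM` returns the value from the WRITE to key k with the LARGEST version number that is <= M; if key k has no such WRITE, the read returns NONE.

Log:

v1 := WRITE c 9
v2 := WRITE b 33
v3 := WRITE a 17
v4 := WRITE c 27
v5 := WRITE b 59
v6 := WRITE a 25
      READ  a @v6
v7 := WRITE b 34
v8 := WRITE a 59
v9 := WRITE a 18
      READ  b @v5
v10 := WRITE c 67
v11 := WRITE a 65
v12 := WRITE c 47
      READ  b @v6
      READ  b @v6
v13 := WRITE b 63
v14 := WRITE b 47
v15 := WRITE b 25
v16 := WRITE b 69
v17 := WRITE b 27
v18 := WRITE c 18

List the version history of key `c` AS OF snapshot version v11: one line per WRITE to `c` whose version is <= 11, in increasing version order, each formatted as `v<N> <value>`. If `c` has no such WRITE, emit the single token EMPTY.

Answer: v1 9
v4 27
v10 67

Derivation:
Scan writes for key=c with version <= 11:
  v1 WRITE c 9 -> keep
  v2 WRITE b 33 -> skip
  v3 WRITE a 17 -> skip
  v4 WRITE c 27 -> keep
  v5 WRITE b 59 -> skip
  v6 WRITE a 25 -> skip
  v7 WRITE b 34 -> skip
  v8 WRITE a 59 -> skip
  v9 WRITE a 18 -> skip
  v10 WRITE c 67 -> keep
  v11 WRITE a 65 -> skip
  v12 WRITE c 47 -> drop (> snap)
  v13 WRITE b 63 -> skip
  v14 WRITE b 47 -> skip
  v15 WRITE b 25 -> skip
  v16 WRITE b 69 -> skip
  v17 WRITE b 27 -> skip
  v18 WRITE c 18 -> drop (> snap)
Collected: [(1, 9), (4, 27), (10, 67)]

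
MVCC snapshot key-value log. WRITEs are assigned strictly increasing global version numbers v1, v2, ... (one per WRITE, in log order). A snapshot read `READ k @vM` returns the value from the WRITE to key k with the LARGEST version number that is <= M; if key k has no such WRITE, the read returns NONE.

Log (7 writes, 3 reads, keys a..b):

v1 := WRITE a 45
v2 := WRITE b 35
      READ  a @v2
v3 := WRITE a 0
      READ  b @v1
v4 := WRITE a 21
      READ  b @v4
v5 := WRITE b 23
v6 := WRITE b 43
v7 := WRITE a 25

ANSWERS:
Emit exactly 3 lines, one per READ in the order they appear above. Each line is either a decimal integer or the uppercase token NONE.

v1: WRITE a=45  (a history now [(1, 45)])
v2: WRITE b=35  (b history now [(2, 35)])
READ a @v2: history=[(1, 45)] -> pick v1 -> 45
v3: WRITE a=0  (a history now [(1, 45), (3, 0)])
READ b @v1: history=[(2, 35)] -> no version <= 1 -> NONE
v4: WRITE a=21  (a history now [(1, 45), (3, 0), (4, 21)])
READ b @v4: history=[(2, 35)] -> pick v2 -> 35
v5: WRITE b=23  (b history now [(2, 35), (5, 23)])
v6: WRITE b=43  (b history now [(2, 35), (5, 23), (6, 43)])
v7: WRITE a=25  (a history now [(1, 45), (3, 0), (4, 21), (7, 25)])

Answer: 45
NONE
35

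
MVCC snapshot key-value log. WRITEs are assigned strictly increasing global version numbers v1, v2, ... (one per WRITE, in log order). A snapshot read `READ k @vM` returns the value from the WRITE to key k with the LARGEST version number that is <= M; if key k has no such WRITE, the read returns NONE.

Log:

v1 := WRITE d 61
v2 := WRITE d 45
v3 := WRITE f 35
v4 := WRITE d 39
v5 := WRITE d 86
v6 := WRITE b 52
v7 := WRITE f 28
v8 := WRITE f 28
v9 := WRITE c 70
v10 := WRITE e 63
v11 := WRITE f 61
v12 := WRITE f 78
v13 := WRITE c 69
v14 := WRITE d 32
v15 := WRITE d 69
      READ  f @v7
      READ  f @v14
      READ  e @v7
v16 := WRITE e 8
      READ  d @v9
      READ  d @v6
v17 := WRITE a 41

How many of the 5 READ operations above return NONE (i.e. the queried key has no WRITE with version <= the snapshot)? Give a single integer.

Answer: 1

Derivation:
v1: WRITE d=61  (d history now [(1, 61)])
v2: WRITE d=45  (d history now [(1, 61), (2, 45)])
v3: WRITE f=35  (f history now [(3, 35)])
v4: WRITE d=39  (d history now [(1, 61), (2, 45), (4, 39)])
v5: WRITE d=86  (d history now [(1, 61), (2, 45), (4, 39), (5, 86)])
v6: WRITE b=52  (b history now [(6, 52)])
v7: WRITE f=28  (f history now [(3, 35), (7, 28)])
v8: WRITE f=28  (f history now [(3, 35), (7, 28), (8, 28)])
v9: WRITE c=70  (c history now [(9, 70)])
v10: WRITE e=63  (e history now [(10, 63)])
v11: WRITE f=61  (f history now [(3, 35), (7, 28), (8, 28), (11, 61)])
v12: WRITE f=78  (f history now [(3, 35), (7, 28), (8, 28), (11, 61), (12, 78)])
v13: WRITE c=69  (c history now [(9, 70), (13, 69)])
v14: WRITE d=32  (d history now [(1, 61), (2, 45), (4, 39), (5, 86), (14, 32)])
v15: WRITE d=69  (d history now [(1, 61), (2, 45), (4, 39), (5, 86), (14, 32), (15, 69)])
READ f @v7: history=[(3, 35), (7, 28), (8, 28), (11, 61), (12, 78)] -> pick v7 -> 28
READ f @v14: history=[(3, 35), (7, 28), (8, 28), (11, 61), (12, 78)] -> pick v12 -> 78
READ e @v7: history=[(10, 63)] -> no version <= 7 -> NONE
v16: WRITE e=8  (e history now [(10, 63), (16, 8)])
READ d @v9: history=[(1, 61), (2, 45), (4, 39), (5, 86), (14, 32), (15, 69)] -> pick v5 -> 86
READ d @v6: history=[(1, 61), (2, 45), (4, 39), (5, 86), (14, 32), (15, 69)] -> pick v5 -> 86
v17: WRITE a=41  (a history now [(17, 41)])
Read results in order: ['28', '78', 'NONE', '86', '86']
NONE count = 1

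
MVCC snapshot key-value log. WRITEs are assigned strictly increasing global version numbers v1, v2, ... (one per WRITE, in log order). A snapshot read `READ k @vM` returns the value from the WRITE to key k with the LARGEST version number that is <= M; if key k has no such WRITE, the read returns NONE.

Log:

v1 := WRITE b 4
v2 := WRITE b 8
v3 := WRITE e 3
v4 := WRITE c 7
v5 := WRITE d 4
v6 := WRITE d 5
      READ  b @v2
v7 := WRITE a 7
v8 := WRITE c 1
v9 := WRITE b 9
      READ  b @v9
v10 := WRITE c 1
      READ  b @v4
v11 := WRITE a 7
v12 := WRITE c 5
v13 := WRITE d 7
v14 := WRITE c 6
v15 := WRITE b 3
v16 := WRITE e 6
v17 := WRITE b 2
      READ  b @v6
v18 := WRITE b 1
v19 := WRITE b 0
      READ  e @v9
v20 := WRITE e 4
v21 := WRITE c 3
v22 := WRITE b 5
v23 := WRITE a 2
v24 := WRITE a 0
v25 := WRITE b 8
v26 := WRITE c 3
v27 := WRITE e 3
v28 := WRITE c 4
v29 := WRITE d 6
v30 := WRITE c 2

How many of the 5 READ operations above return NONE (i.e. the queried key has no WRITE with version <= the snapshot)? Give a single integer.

Answer: 0

Derivation:
v1: WRITE b=4  (b history now [(1, 4)])
v2: WRITE b=8  (b history now [(1, 4), (2, 8)])
v3: WRITE e=3  (e history now [(3, 3)])
v4: WRITE c=7  (c history now [(4, 7)])
v5: WRITE d=4  (d history now [(5, 4)])
v6: WRITE d=5  (d history now [(5, 4), (6, 5)])
READ b @v2: history=[(1, 4), (2, 8)] -> pick v2 -> 8
v7: WRITE a=7  (a history now [(7, 7)])
v8: WRITE c=1  (c history now [(4, 7), (8, 1)])
v9: WRITE b=9  (b history now [(1, 4), (2, 8), (9, 9)])
READ b @v9: history=[(1, 4), (2, 8), (9, 9)] -> pick v9 -> 9
v10: WRITE c=1  (c history now [(4, 7), (8, 1), (10, 1)])
READ b @v4: history=[(1, 4), (2, 8), (9, 9)] -> pick v2 -> 8
v11: WRITE a=7  (a history now [(7, 7), (11, 7)])
v12: WRITE c=5  (c history now [(4, 7), (8, 1), (10, 1), (12, 5)])
v13: WRITE d=7  (d history now [(5, 4), (6, 5), (13, 7)])
v14: WRITE c=6  (c history now [(4, 7), (8, 1), (10, 1), (12, 5), (14, 6)])
v15: WRITE b=3  (b history now [(1, 4), (2, 8), (9, 9), (15, 3)])
v16: WRITE e=6  (e history now [(3, 3), (16, 6)])
v17: WRITE b=2  (b history now [(1, 4), (2, 8), (9, 9), (15, 3), (17, 2)])
READ b @v6: history=[(1, 4), (2, 8), (9, 9), (15, 3), (17, 2)] -> pick v2 -> 8
v18: WRITE b=1  (b history now [(1, 4), (2, 8), (9, 9), (15, 3), (17, 2), (18, 1)])
v19: WRITE b=0  (b history now [(1, 4), (2, 8), (9, 9), (15, 3), (17, 2), (18, 1), (19, 0)])
READ e @v9: history=[(3, 3), (16, 6)] -> pick v3 -> 3
v20: WRITE e=4  (e history now [(3, 3), (16, 6), (20, 4)])
v21: WRITE c=3  (c history now [(4, 7), (8, 1), (10, 1), (12, 5), (14, 6), (21, 3)])
v22: WRITE b=5  (b history now [(1, 4), (2, 8), (9, 9), (15, 3), (17, 2), (18, 1), (19, 0), (22, 5)])
v23: WRITE a=2  (a history now [(7, 7), (11, 7), (23, 2)])
v24: WRITE a=0  (a history now [(7, 7), (11, 7), (23, 2), (24, 0)])
v25: WRITE b=8  (b history now [(1, 4), (2, 8), (9, 9), (15, 3), (17, 2), (18, 1), (19, 0), (22, 5), (25, 8)])
v26: WRITE c=3  (c history now [(4, 7), (8, 1), (10, 1), (12, 5), (14, 6), (21, 3), (26, 3)])
v27: WRITE e=3  (e history now [(3, 3), (16, 6), (20, 4), (27, 3)])
v28: WRITE c=4  (c history now [(4, 7), (8, 1), (10, 1), (12, 5), (14, 6), (21, 3), (26, 3), (28, 4)])
v29: WRITE d=6  (d history now [(5, 4), (6, 5), (13, 7), (29, 6)])
v30: WRITE c=2  (c history now [(4, 7), (8, 1), (10, 1), (12, 5), (14, 6), (21, 3), (26, 3), (28, 4), (30, 2)])
Read results in order: ['8', '9', '8', '8', '3']
NONE count = 0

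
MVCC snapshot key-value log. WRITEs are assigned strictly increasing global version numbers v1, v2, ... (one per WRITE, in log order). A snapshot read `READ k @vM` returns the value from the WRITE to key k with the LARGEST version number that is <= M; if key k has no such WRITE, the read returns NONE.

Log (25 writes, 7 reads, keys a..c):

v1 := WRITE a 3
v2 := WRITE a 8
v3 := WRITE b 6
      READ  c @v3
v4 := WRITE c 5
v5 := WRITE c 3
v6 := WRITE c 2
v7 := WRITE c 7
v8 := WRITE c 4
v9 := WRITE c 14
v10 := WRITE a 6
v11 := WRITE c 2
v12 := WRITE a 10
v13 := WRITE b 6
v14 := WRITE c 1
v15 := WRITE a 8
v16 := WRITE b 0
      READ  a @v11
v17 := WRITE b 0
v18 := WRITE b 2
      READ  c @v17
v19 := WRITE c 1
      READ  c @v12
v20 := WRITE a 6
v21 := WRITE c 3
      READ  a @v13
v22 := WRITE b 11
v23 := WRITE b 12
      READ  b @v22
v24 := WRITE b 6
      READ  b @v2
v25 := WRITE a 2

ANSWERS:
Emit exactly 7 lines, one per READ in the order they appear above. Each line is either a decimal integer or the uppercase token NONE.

v1: WRITE a=3  (a history now [(1, 3)])
v2: WRITE a=8  (a history now [(1, 3), (2, 8)])
v3: WRITE b=6  (b history now [(3, 6)])
READ c @v3: history=[] -> no version <= 3 -> NONE
v4: WRITE c=5  (c history now [(4, 5)])
v5: WRITE c=3  (c history now [(4, 5), (5, 3)])
v6: WRITE c=2  (c history now [(4, 5), (5, 3), (6, 2)])
v7: WRITE c=7  (c history now [(4, 5), (5, 3), (6, 2), (7, 7)])
v8: WRITE c=4  (c history now [(4, 5), (5, 3), (6, 2), (7, 7), (8, 4)])
v9: WRITE c=14  (c history now [(4, 5), (5, 3), (6, 2), (7, 7), (8, 4), (9, 14)])
v10: WRITE a=6  (a history now [(1, 3), (2, 8), (10, 6)])
v11: WRITE c=2  (c history now [(4, 5), (5, 3), (6, 2), (7, 7), (8, 4), (9, 14), (11, 2)])
v12: WRITE a=10  (a history now [(1, 3), (2, 8), (10, 6), (12, 10)])
v13: WRITE b=6  (b history now [(3, 6), (13, 6)])
v14: WRITE c=1  (c history now [(4, 5), (5, 3), (6, 2), (7, 7), (8, 4), (9, 14), (11, 2), (14, 1)])
v15: WRITE a=8  (a history now [(1, 3), (2, 8), (10, 6), (12, 10), (15, 8)])
v16: WRITE b=0  (b history now [(3, 6), (13, 6), (16, 0)])
READ a @v11: history=[(1, 3), (2, 8), (10, 6), (12, 10), (15, 8)] -> pick v10 -> 6
v17: WRITE b=0  (b history now [(3, 6), (13, 6), (16, 0), (17, 0)])
v18: WRITE b=2  (b history now [(3, 6), (13, 6), (16, 0), (17, 0), (18, 2)])
READ c @v17: history=[(4, 5), (5, 3), (6, 2), (7, 7), (8, 4), (9, 14), (11, 2), (14, 1)] -> pick v14 -> 1
v19: WRITE c=1  (c history now [(4, 5), (5, 3), (6, 2), (7, 7), (8, 4), (9, 14), (11, 2), (14, 1), (19, 1)])
READ c @v12: history=[(4, 5), (5, 3), (6, 2), (7, 7), (8, 4), (9, 14), (11, 2), (14, 1), (19, 1)] -> pick v11 -> 2
v20: WRITE a=6  (a history now [(1, 3), (2, 8), (10, 6), (12, 10), (15, 8), (20, 6)])
v21: WRITE c=3  (c history now [(4, 5), (5, 3), (6, 2), (7, 7), (8, 4), (9, 14), (11, 2), (14, 1), (19, 1), (21, 3)])
READ a @v13: history=[(1, 3), (2, 8), (10, 6), (12, 10), (15, 8), (20, 6)] -> pick v12 -> 10
v22: WRITE b=11  (b history now [(3, 6), (13, 6), (16, 0), (17, 0), (18, 2), (22, 11)])
v23: WRITE b=12  (b history now [(3, 6), (13, 6), (16, 0), (17, 0), (18, 2), (22, 11), (23, 12)])
READ b @v22: history=[(3, 6), (13, 6), (16, 0), (17, 0), (18, 2), (22, 11), (23, 12)] -> pick v22 -> 11
v24: WRITE b=6  (b history now [(3, 6), (13, 6), (16, 0), (17, 0), (18, 2), (22, 11), (23, 12), (24, 6)])
READ b @v2: history=[(3, 6), (13, 6), (16, 0), (17, 0), (18, 2), (22, 11), (23, 12), (24, 6)] -> no version <= 2 -> NONE
v25: WRITE a=2  (a history now [(1, 3), (2, 8), (10, 6), (12, 10), (15, 8), (20, 6), (25, 2)])

Answer: NONE
6
1
2
10
11
NONE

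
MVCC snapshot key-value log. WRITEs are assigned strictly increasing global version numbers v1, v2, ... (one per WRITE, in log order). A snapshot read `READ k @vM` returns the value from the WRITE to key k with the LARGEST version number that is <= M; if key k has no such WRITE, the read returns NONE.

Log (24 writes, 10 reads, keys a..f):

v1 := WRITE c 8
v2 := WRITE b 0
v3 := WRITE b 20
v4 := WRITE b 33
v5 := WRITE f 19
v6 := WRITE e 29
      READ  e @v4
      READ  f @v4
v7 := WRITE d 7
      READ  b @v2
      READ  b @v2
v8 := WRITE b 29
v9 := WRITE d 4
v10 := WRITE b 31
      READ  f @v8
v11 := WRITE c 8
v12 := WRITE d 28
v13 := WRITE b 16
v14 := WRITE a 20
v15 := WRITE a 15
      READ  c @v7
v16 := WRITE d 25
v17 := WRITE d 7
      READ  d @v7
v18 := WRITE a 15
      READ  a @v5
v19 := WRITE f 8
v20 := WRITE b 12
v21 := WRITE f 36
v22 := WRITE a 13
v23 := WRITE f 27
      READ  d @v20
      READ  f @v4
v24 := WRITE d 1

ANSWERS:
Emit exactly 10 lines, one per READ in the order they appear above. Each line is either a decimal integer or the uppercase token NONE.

v1: WRITE c=8  (c history now [(1, 8)])
v2: WRITE b=0  (b history now [(2, 0)])
v3: WRITE b=20  (b history now [(2, 0), (3, 20)])
v4: WRITE b=33  (b history now [(2, 0), (3, 20), (4, 33)])
v5: WRITE f=19  (f history now [(5, 19)])
v6: WRITE e=29  (e history now [(6, 29)])
READ e @v4: history=[(6, 29)] -> no version <= 4 -> NONE
READ f @v4: history=[(5, 19)] -> no version <= 4 -> NONE
v7: WRITE d=7  (d history now [(7, 7)])
READ b @v2: history=[(2, 0), (3, 20), (4, 33)] -> pick v2 -> 0
READ b @v2: history=[(2, 0), (3, 20), (4, 33)] -> pick v2 -> 0
v8: WRITE b=29  (b history now [(2, 0), (3, 20), (4, 33), (8, 29)])
v9: WRITE d=4  (d history now [(7, 7), (9, 4)])
v10: WRITE b=31  (b history now [(2, 0), (3, 20), (4, 33), (8, 29), (10, 31)])
READ f @v8: history=[(5, 19)] -> pick v5 -> 19
v11: WRITE c=8  (c history now [(1, 8), (11, 8)])
v12: WRITE d=28  (d history now [(7, 7), (9, 4), (12, 28)])
v13: WRITE b=16  (b history now [(2, 0), (3, 20), (4, 33), (8, 29), (10, 31), (13, 16)])
v14: WRITE a=20  (a history now [(14, 20)])
v15: WRITE a=15  (a history now [(14, 20), (15, 15)])
READ c @v7: history=[(1, 8), (11, 8)] -> pick v1 -> 8
v16: WRITE d=25  (d history now [(7, 7), (9, 4), (12, 28), (16, 25)])
v17: WRITE d=7  (d history now [(7, 7), (9, 4), (12, 28), (16, 25), (17, 7)])
READ d @v7: history=[(7, 7), (9, 4), (12, 28), (16, 25), (17, 7)] -> pick v7 -> 7
v18: WRITE a=15  (a history now [(14, 20), (15, 15), (18, 15)])
READ a @v5: history=[(14, 20), (15, 15), (18, 15)] -> no version <= 5 -> NONE
v19: WRITE f=8  (f history now [(5, 19), (19, 8)])
v20: WRITE b=12  (b history now [(2, 0), (3, 20), (4, 33), (8, 29), (10, 31), (13, 16), (20, 12)])
v21: WRITE f=36  (f history now [(5, 19), (19, 8), (21, 36)])
v22: WRITE a=13  (a history now [(14, 20), (15, 15), (18, 15), (22, 13)])
v23: WRITE f=27  (f history now [(5, 19), (19, 8), (21, 36), (23, 27)])
READ d @v20: history=[(7, 7), (9, 4), (12, 28), (16, 25), (17, 7)] -> pick v17 -> 7
READ f @v4: history=[(5, 19), (19, 8), (21, 36), (23, 27)] -> no version <= 4 -> NONE
v24: WRITE d=1  (d history now [(7, 7), (9, 4), (12, 28), (16, 25), (17, 7), (24, 1)])

Answer: NONE
NONE
0
0
19
8
7
NONE
7
NONE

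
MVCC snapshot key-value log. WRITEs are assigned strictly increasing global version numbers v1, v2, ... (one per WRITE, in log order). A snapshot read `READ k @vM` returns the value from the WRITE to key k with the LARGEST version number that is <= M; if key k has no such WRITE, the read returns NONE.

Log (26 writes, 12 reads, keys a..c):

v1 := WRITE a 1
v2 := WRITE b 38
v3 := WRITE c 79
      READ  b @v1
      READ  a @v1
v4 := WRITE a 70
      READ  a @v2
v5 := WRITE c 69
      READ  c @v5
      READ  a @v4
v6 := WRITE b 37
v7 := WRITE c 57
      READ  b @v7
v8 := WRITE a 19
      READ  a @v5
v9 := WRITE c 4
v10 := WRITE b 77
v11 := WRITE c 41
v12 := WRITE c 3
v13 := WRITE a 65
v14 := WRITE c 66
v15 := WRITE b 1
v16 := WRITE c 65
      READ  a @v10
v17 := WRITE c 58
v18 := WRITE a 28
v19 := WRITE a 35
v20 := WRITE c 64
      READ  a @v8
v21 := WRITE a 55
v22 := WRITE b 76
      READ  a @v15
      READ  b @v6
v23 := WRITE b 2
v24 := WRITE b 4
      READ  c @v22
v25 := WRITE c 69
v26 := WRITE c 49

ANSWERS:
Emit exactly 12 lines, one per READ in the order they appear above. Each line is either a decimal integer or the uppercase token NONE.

Answer: NONE
1
1
69
70
37
70
19
19
65
37
64

Derivation:
v1: WRITE a=1  (a history now [(1, 1)])
v2: WRITE b=38  (b history now [(2, 38)])
v3: WRITE c=79  (c history now [(3, 79)])
READ b @v1: history=[(2, 38)] -> no version <= 1 -> NONE
READ a @v1: history=[(1, 1)] -> pick v1 -> 1
v4: WRITE a=70  (a history now [(1, 1), (4, 70)])
READ a @v2: history=[(1, 1), (4, 70)] -> pick v1 -> 1
v5: WRITE c=69  (c history now [(3, 79), (5, 69)])
READ c @v5: history=[(3, 79), (5, 69)] -> pick v5 -> 69
READ a @v4: history=[(1, 1), (4, 70)] -> pick v4 -> 70
v6: WRITE b=37  (b history now [(2, 38), (6, 37)])
v7: WRITE c=57  (c history now [(3, 79), (5, 69), (7, 57)])
READ b @v7: history=[(2, 38), (6, 37)] -> pick v6 -> 37
v8: WRITE a=19  (a history now [(1, 1), (4, 70), (8, 19)])
READ a @v5: history=[(1, 1), (4, 70), (8, 19)] -> pick v4 -> 70
v9: WRITE c=4  (c history now [(3, 79), (5, 69), (7, 57), (9, 4)])
v10: WRITE b=77  (b history now [(2, 38), (6, 37), (10, 77)])
v11: WRITE c=41  (c history now [(3, 79), (5, 69), (7, 57), (9, 4), (11, 41)])
v12: WRITE c=3  (c history now [(3, 79), (5, 69), (7, 57), (9, 4), (11, 41), (12, 3)])
v13: WRITE a=65  (a history now [(1, 1), (4, 70), (8, 19), (13, 65)])
v14: WRITE c=66  (c history now [(3, 79), (5, 69), (7, 57), (9, 4), (11, 41), (12, 3), (14, 66)])
v15: WRITE b=1  (b history now [(2, 38), (6, 37), (10, 77), (15, 1)])
v16: WRITE c=65  (c history now [(3, 79), (5, 69), (7, 57), (9, 4), (11, 41), (12, 3), (14, 66), (16, 65)])
READ a @v10: history=[(1, 1), (4, 70), (8, 19), (13, 65)] -> pick v8 -> 19
v17: WRITE c=58  (c history now [(3, 79), (5, 69), (7, 57), (9, 4), (11, 41), (12, 3), (14, 66), (16, 65), (17, 58)])
v18: WRITE a=28  (a history now [(1, 1), (4, 70), (8, 19), (13, 65), (18, 28)])
v19: WRITE a=35  (a history now [(1, 1), (4, 70), (8, 19), (13, 65), (18, 28), (19, 35)])
v20: WRITE c=64  (c history now [(3, 79), (5, 69), (7, 57), (9, 4), (11, 41), (12, 3), (14, 66), (16, 65), (17, 58), (20, 64)])
READ a @v8: history=[(1, 1), (4, 70), (8, 19), (13, 65), (18, 28), (19, 35)] -> pick v8 -> 19
v21: WRITE a=55  (a history now [(1, 1), (4, 70), (8, 19), (13, 65), (18, 28), (19, 35), (21, 55)])
v22: WRITE b=76  (b history now [(2, 38), (6, 37), (10, 77), (15, 1), (22, 76)])
READ a @v15: history=[(1, 1), (4, 70), (8, 19), (13, 65), (18, 28), (19, 35), (21, 55)] -> pick v13 -> 65
READ b @v6: history=[(2, 38), (6, 37), (10, 77), (15, 1), (22, 76)] -> pick v6 -> 37
v23: WRITE b=2  (b history now [(2, 38), (6, 37), (10, 77), (15, 1), (22, 76), (23, 2)])
v24: WRITE b=4  (b history now [(2, 38), (6, 37), (10, 77), (15, 1), (22, 76), (23, 2), (24, 4)])
READ c @v22: history=[(3, 79), (5, 69), (7, 57), (9, 4), (11, 41), (12, 3), (14, 66), (16, 65), (17, 58), (20, 64)] -> pick v20 -> 64
v25: WRITE c=69  (c history now [(3, 79), (5, 69), (7, 57), (9, 4), (11, 41), (12, 3), (14, 66), (16, 65), (17, 58), (20, 64), (25, 69)])
v26: WRITE c=49  (c history now [(3, 79), (5, 69), (7, 57), (9, 4), (11, 41), (12, 3), (14, 66), (16, 65), (17, 58), (20, 64), (25, 69), (26, 49)])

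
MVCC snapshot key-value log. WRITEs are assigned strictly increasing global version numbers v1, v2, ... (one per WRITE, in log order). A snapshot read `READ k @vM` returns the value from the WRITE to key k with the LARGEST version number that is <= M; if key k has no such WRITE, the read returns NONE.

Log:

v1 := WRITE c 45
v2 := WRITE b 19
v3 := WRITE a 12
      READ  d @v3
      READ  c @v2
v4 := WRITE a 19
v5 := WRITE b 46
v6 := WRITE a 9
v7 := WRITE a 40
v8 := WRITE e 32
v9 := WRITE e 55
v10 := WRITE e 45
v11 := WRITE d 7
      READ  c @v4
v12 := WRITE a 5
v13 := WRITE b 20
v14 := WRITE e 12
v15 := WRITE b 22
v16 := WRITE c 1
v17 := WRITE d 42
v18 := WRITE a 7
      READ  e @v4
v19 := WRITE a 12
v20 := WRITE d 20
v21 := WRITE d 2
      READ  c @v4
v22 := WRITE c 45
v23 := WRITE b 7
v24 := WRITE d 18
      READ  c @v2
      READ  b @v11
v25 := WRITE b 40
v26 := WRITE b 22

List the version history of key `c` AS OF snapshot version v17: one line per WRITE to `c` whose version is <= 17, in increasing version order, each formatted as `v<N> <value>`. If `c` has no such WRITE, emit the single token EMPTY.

Answer: v1 45
v16 1

Derivation:
Scan writes for key=c with version <= 17:
  v1 WRITE c 45 -> keep
  v2 WRITE b 19 -> skip
  v3 WRITE a 12 -> skip
  v4 WRITE a 19 -> skip
  v5 WRITE b 46 -> skip
  v6 WRITE a 9 -> skip
  v7 WRITE a 40 -> skip
  v8 WRITE e 32 -> skip
  v9 WRITE e 55 -> skip
  v10 WRITE e 45 -> skip
  v11 WRITE d 7 -> skip
  v12 WRITE a 5 -> skip
  v13 WRITE b 20 -> skip
  v14 WRITE e 12 -> skip
  v15 WRITE b 22 -> skip
  v16 WRITE c 1 -> keep
  v17 WRITE d 42 -> skip
  v18 WRITE a 7 -> skip
  v19 WRITE a 12 -> skip
  v20 WRITE d 20 -> skip
  v21 WRITE d 2 -> skip
  v22 WRITE c 45 -> drop (> snap)
  v23 WRITE b 7 -> skip
  v24 WRITE d 18 -> skip
  v25 WRITE b 40 -> skip
  v26 WRITE b 22 -> skip
Collected: [(1, 45), (16, 1)]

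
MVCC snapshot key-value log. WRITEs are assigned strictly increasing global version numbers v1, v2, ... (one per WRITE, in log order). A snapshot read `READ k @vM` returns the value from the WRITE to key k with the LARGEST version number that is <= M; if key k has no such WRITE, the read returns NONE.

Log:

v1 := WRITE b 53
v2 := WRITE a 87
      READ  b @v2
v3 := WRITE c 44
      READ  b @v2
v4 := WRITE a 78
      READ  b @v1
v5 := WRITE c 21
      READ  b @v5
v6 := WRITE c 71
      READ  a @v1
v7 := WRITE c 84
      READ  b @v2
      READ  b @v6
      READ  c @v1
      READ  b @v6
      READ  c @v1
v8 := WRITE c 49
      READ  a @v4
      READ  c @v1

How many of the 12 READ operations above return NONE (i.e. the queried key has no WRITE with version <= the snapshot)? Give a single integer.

Answer: 4

Derivation:
v1: WRITE b=53  (b history now [(1, 53)])
v2: WRITE a=87  (a history now [(2, 87)])
READ b @v2: history=[(1, 53)] -> pick v1 -> 53
v3: WRITE c=44  (c history now [(3, 44)])
READ b @v2: history=[(1, 53)] -> pick v1 -> 53
v4: WRITE a=78  (a history now [(2, 87), (4, 78)])
READ b @v1: history=[(1, 53)] -> pick v1 -> 53
v5: WRITE c=21  (c history now [(3, 44), (5, 21)])
READ b @v5: history=[(1, 53)] -> pick v1 -> 53
v6: WRITE c=71  (c history now [(3, 44), (5, 21), (6, 71)])
READ a @v1: history=[(2, 87), (4, 78)] -> no version <= 1 -> NONE
v7: WRITE c=84  (c history now [(3, 44), (5, 21), (6, 71), (7, 84)])
READ b @v2: history=[(1, 53)] -> pick v1 -> 53
READ b @v6: history=[(1, 53)] -> pick v1 -> 53
READ c @v1: history=[(3, 44), (5, 21), (6, 71), (7, 84)] -> no version <= 1 -> NONE
READ b @v6: history=[(1, 53)] -> pick v1 -> 53
READ c @v1: history=[(3, 44), (5, 21), (6, 71), (7, 84)] -> no version <= 1 -> NONE
v8: WRITE c=49  (c history now [(3, 44), (5, 21), (6, 71), (7, 84), (8, 49)])
READ a @v4: history=[(2, 87), (4, 78)] -> pick v4 -> 78
READ c @v1: history=[(3, 44), (5, 21), (6, 71), (7, 84), (8, 49)] -> no version <= 1 -> NONE
Read results in order: ['53', '53', '53', '53', 'NONE', '53', '53', 'NONE', '53', 'NONE', '78', 'NONE']
NONE count = 4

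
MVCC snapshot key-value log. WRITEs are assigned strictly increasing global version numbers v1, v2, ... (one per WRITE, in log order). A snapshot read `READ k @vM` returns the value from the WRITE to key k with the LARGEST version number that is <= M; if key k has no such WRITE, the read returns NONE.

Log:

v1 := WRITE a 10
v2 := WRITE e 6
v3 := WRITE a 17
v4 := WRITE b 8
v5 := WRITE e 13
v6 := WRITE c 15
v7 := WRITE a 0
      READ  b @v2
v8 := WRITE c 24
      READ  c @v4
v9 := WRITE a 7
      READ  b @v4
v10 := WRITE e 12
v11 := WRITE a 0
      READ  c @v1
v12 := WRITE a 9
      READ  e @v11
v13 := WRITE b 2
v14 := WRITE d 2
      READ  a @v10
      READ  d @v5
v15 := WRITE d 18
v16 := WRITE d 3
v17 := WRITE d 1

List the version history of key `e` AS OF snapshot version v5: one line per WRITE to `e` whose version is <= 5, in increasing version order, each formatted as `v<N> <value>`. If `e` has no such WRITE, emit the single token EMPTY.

Scan writes for key=e with version <= 5:
  v1 WRITE a 10 -> skip
  v2 WRITE e 6 -> keep
  v3 WRITE a 17 -> skip
  v4 WRITE b 8 -> skip
  v5 WRITE e 13 -> keep
  v6 WRITE c 15 -> skip
  v7 WRITE a 0 -> skip
  v8 WRITE c 24 -> skip
  v9 WRITE a 7 -> skip
  v10 WRITE e 12 -> drop (> snap)
  v11 WRITE a 0 -> skip
  v12 WRITE a 9 -> skip
  v13 WRITE b 2 -> skip
  v14 WRITE d 2 -> skip
  v15 WRITE d 18 -> skip
  v16 WRITE d 3 -> skip
  v17 WRITE d 1 -> skip
Collected: [(2, 6), (5, 13)]

Answer: v2 6
v5 13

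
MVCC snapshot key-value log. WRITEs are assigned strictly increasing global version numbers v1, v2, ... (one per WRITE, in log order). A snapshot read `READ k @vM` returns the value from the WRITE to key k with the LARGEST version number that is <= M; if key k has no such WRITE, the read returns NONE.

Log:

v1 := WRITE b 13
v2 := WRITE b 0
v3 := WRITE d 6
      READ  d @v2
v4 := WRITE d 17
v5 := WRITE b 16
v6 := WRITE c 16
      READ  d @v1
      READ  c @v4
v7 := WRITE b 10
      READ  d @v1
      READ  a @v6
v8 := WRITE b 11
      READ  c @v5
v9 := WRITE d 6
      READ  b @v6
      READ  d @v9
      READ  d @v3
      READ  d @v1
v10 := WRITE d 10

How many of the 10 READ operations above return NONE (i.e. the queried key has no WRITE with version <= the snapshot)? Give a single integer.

v1: WRITE b=13  (b history now [(1, 13)])
v2: WRITE b=0  (b history now [(1, 13), (2, 0)])
v3: WRITE d=6  (d history now [(3, 6)])
READ d @v2: history=[(3, 6)] -> no version <= 2 -> NONE
v4: WRITE d=17  (d history now [(3, 6), (4, 17)])
v5: WRITE b=16  (b history now [(1, 13), (2, 0), (5, 16)])
v6: WRITE c=16  (c history now [(6, 16)])
READ d @v1: history=[(3, 6), (4, 17)] -> no version <= 1 -> NONE
READ c @v4: history=[(6, 16)] -> no version <= 4 -> NONE
v7: WRITE b=10  (b history now [(1, 13), (2, 0), (5, 16), (7, 10)])
READ d @v1: history=[(3, 6), (4, 17)] -> no version <= 1 -> NONE
READ a @v6: history=[] -> no version <= 6 -> NONE
v8: WRITE b=11  (b history now [(1, 13), (2, 0), (5, 16), (7, 10), (8, 11)])
READ c @v5: history=[(6, 16)] -> no version <= 5 -> NONE
v9: WRITE d=6  (d history now [(3, 6), (4, 17), (9, 6)])
READ b @v6: history=[(1, 13), (2, 0), (5, 16), (7, 10), (8, 11)] -> pick v5 -> 16
READ d @v9: history=[(3, 6), (4, 17), (9, 6)] -> pick v9 -> 6
READ d @v3: history=[(3, 6), (4, 17), (9, 6)] -> pick v3 -> 6
READ d @v1: history=[(3, 6), (4, 17), (9, 6)] -> no version <= 1 -> NONE
v10: WRITE d=10  (d history now [(3, 6), (4, 17), (9, 6), (10, 10)])
Read results in order: ['NONE', 'NONE', 'NONE', 'NONE', 'NONE', 'NONE', '16', '6', '6', 'NONE']
NONE count = 7

Answer: 7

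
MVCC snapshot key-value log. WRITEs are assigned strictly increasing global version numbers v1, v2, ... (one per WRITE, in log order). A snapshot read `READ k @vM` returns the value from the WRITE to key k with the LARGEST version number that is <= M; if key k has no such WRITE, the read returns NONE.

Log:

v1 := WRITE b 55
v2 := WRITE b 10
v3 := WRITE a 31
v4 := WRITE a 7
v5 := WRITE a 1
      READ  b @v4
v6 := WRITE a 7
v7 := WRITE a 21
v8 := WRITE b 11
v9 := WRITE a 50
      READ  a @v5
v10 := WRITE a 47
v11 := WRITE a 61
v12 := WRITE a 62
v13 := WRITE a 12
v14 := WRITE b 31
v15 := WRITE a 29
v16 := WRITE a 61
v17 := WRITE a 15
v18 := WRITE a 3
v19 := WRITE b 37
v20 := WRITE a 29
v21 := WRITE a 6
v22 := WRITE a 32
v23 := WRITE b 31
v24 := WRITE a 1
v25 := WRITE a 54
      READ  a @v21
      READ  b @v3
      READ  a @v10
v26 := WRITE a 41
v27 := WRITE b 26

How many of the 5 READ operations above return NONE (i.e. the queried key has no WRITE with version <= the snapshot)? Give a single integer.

Answer: 0

Derivation:
v1: WRITE b=55  (b history now [(1, 55)])
v2: WRITE b=10  (b history now [(1, 55), (2, 10)])
v3: WRITE a=31  (a history now [(3, 31)])
v4: WRITE a=7  (a history now [(3, 31), (4, 7)])
v5: WRITE a=1  (a history now [(3, 31), (4, 7), (5, 1)])
READ b @v4: history=[(1, 55), (2, 10)] -> pick v2 -> 10
v6: WRITE a=7  (a history now [(3, 31), (4, 7), (5, 1), (6, 7)])
v7: WRITE a=21  (a history now [(3, 31), (4, 7), (5, 1), (6, 7), (7, 21)])
v8: WRITE b=11  (b history now [(1, 55), (2, 10), (8, 11)])
v9: WRITE a=50  (a history now [(3, 31), (4, 7), (5, 1), (6, 7), (7, 21), (9, 50)])
READ a @v5: history=[(3, 31), (4, 7), (5, 1), (6, 7), (7, 21), (9, 50)] -> pick v5 -> 1
v10: WRITE a=47  (a history now [(3, 31), (4, 7), (5, 1), (6, 7), (7, 21), (9, 50), (10, 47)])
v11: WRITE a=61  (a history now [(3, 31), (4, 7), (5, 1), (6, 7), (7, 21), (9, 50), (10, 47), (11, 61)])
v12: WRITE a=62  (a history now [(3, 31), (4, 7), (5, 1), (6, 7), (7, 21), (9, 50), (10, 47), (11, 61), (12, 62)])
v13: WRITE a=12  (a history now [(3, 31), (4, 7), (5, 1), (6, 7), (7, 21), (9, 50), (10, 47), (11, 61), (12, 62), (13, 12)])
v14: WRITE b=31  (b history now [(1, 55), (2, 10), (8, 11), (14, 31)])
v15: WRITE a=29  (a history now [(3, 31), (4, 7), (5, 1), (6, 7), (7, 21), (9, 50), (10, 47), (11, 61), (12, 62), (13, 12), (15, 29)])
v16: WRITE a=61  (a history now [(3, 31), (4, 7), (5, 1), (6, 7), (7, 21), (9, 50), (10, 47), (11, 61), (12, 62), (13, 12), (15, 29), (16, 61)])
v17: WRITE a=15  (a history now [(3, 31), (4, 7), (5, 1), (6, 7), (7, 21), (9, 50), (10, 47), (11, 61), (12, 62), (13, 12), (15, 29), (16, 61), (17, 15)])
v18: WRITE a=3  (a history now [(3, 31), (4, 7), (5, 1), (6, 7), (7, 21), (9, 50), (10, 47), (11, 61), (12, 62), (13, 12), (15, 29), (16, 61), (17, 15), (18, 3)])
v19: WRITE b=37  (b history now [(1, 55), (2, 10), (8, 11), (14, 31), (19, 37)])
v20: WRITE a=29  (a history now [(3, 31), (4, 7), (5, 1), (6, 7), (7, 21), (9, 50), (10, 47), (11, 61), (12, 62), (13, 12), (15, 29), (16, 61), (17, 15), (18, 3), (20, 29)])
v21: WRITE a=6  (a history now [(3, 31), (4, 7), (5, 1), (6, 7), (7, 21), (9, 50), (10, 47), (11, 61), (12, 62), (13, 12), (15, 29), (16, 61), (17, 15), (18, 3), (20, 29), (21, 6)])
v22: WRITE a=32  (a history now [(3, 31), (4, 7), (5, 1), (6, 7), (7, 21), (9, 50), (10, 47), (11, 61), (12, 62), (13, 12), (15, 29), (16, 61), (17, 15), (18, 3), (20, 29), (21, 6), (22, 32)])
v23: WRITE b=31  (b history now [(1, 55), (2, 10), (8, 11), (14, 31), (19, 37), (23, 31)])
v24: WRITE a=1  (a history now [(3, 31), (4, 7), (5, 1), (6, 7), (7, 21), (9, 50), (10, 47), (11, 61), (12, 62), (13, 12), (15, 29), (16, 61), (17, 15), (18, 3), (20, 29), (21, 6), (22, 32), (24, 1)])
v25: WRITE a=54  (a history now [(3, 31), (4, 7), (5, 1), (6, 7), (7, 21), (9, 50), (10, 47), (11, 61), (12, 62), (13, 12), (15, 29), (16, 61), (17, 15), (18, 3), (20, 29), (21, 6), (22, 32), (24, 1), (25, 54)])
READ a @v21: history=[(3, 31), (4, 7), (5, 1), (6, 7), (7, 21), (9, 50), (10, 47), (11, 61), (12, 62), (13, 12), (15, 29), (16, 61), (17, 15), (18, 3), (20, 29), (21, 6), (22, 32), (24, 1), (25, 54)] -> pick v21 -> 6
READ b @v3: history=[(1, 55), (2, 10), (8, 11), (14, 31), (19, 37), (23, 31)] -> pick v2 -> 10
READ a @v10: history=[(3, 31), (4, 7), (5, 1), (6, 7), (7, 21), (9, 50), (10, 47), (11, 61), (12, 62), (13, 12), (15, 29), (16, 61), (17, 15), (18, 3), (20, 29), (21, 6), (22, 32), (24, 1), (25, 54)] -> pick v10 -> 47
v26: WRITE a=41  (a history now [(3, 31), (4, 7), (5, 1), (6, 7), (7, 21), (9, 50), (10, 47), (11, 61), (12, 62), (13, 12), (15, 29), (16, 61), (17, 15), (18, 3), (20, 29), (21, 6), (22, 32), (24, 1), (25, 54), (26, 41)])
v27: WRITE b=26  (b history now [(1, 55), (2, 10), (8, 11), (14, 31), (19, 37), (23, 31), (27, 26)])
Read results in order: ['10', '1', '6', '10', '47']
NONE count = 0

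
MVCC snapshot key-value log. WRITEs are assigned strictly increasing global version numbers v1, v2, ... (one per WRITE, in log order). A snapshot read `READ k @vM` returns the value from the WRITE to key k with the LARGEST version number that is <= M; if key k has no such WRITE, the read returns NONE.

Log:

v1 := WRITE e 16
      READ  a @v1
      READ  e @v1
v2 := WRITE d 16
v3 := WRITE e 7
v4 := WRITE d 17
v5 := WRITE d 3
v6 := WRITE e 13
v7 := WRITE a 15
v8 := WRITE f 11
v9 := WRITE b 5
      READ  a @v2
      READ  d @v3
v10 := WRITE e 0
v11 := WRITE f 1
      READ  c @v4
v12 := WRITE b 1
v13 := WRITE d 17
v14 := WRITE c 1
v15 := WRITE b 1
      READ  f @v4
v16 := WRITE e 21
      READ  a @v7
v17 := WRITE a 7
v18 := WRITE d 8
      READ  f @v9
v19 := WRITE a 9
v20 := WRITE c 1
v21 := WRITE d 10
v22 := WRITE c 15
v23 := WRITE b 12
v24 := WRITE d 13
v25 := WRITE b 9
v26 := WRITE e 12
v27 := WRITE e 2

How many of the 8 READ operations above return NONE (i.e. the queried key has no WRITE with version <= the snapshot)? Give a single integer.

Answer: 4

Derivation:
v1: WRITE e=16  (e history now [(1, 16)])
READ a @v1: history=[] -> no version <= 1 -> NONE
READ e @v1: history=[(1, 16)] -> pick v1 -> 16
v2: WRITE d=16  (d history now [(2, 16)])
v3: WRITE e=7  (e history now [(1, 16), (3, 7)])
v4: WRITE d=17  (d history now [(2, 16), (4, 17)])
v5: WRITE d=3  (d history now [(2, 16), (4, 17), (5, 3)])
v6: WRITE e=13  (e history now [(1, 16), (3, 7), (6, 13)])
v7: WRITE a=15  (a history now [(7, 15)])
v8: WRITE f=11  (f history now [(8, 11)])
v9: WRITE b=5  (b history now [(9, 5)])
READ a @v2: history=[(7, 15)] -> no version <= 2 -> NONE
READ d @v3: history=[(2, 16), (4, 17), (5, 3)] -> pick v2 -> 16
v10: WRITE e=0  (e history now [(1, 16), (3, 7), (6, 13), (10, 0)])
v11: WRITE f=1  (f history now [(8, 11), (11, 1)])
READ c @v4: history=[] -> no version <= 4 -> NONE
v12: WRITE b=1  (b history now [(9, 5), (12, 1)])
v13: WRITE d=17  (d history now [(2, 16), (4, 17), (5, 3), (13, 17)])
v14: WRITE c=1  (c history now [(14, 1)])
v15: WRITE b=1  (b history now [(9, 5), (12, 1), (15, 1)])
READ f @v4: history=[(8, 11), (11, 1)] -> no version <= 4 -> NONE
v16: WRITE e=21  (e history now [(1, 16), (3, 7), (6, 13), (10, 0), (16, 21)])
READ a @v7: history=[(7, 15)] -> pick v7 -> 15
v17: WRITE a=7  (a history now [(7, 15), (17, 7)])
v18: WRITE d=8  (d history now [(2, 16), (4, 17), (5, 3), (13, 17), (18, 8)])
READ f @v9: history=[(8, 11), (11, 1)] -> pick v8 -> 11
v19: WRITE a=9  (a history now [(7, 15), (17, 7), (19, 9)])
v20: WRITE c=1  (c history now [(14, 1), (20, 1)])
v21: WRITE d=10  (d history now [(2, 16), (4, 17), (5, 3), (13, 17), (18, 8), (21, 10)])
v22: WRITE c=15  (c history now [(14, 1), (20, 1), (22, 15)])
v23: WRITE b=12  (b history now [(9, 5), (12, 1), (15, 1), (23, 12)])
v24: WRITE d=13  (d history now [(2, 16), (4, 17), (5, 3), (13, 17), (18, 8), (21, 10), (24, 13)])
v25: WRITE b=9  (b history now [(9, 5), (12, 1), (15, 1), (23, 12), (25, 9)])
v26: WRITE e=12  (e history now [(1, 16), (3, 7), (6, 13), (10, 0), (16, 21), (26, 12)])
v27: WRITE e=2  (e history now [(1, 16), (3, 7), (6, 13), (10, 0), (16, 21), (26, 12), (27, 2)])
Read results in order: ['NONE', '16', 'NONE', '16', 'NONE', 'NONE', '15', '11']
NONE count = 4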